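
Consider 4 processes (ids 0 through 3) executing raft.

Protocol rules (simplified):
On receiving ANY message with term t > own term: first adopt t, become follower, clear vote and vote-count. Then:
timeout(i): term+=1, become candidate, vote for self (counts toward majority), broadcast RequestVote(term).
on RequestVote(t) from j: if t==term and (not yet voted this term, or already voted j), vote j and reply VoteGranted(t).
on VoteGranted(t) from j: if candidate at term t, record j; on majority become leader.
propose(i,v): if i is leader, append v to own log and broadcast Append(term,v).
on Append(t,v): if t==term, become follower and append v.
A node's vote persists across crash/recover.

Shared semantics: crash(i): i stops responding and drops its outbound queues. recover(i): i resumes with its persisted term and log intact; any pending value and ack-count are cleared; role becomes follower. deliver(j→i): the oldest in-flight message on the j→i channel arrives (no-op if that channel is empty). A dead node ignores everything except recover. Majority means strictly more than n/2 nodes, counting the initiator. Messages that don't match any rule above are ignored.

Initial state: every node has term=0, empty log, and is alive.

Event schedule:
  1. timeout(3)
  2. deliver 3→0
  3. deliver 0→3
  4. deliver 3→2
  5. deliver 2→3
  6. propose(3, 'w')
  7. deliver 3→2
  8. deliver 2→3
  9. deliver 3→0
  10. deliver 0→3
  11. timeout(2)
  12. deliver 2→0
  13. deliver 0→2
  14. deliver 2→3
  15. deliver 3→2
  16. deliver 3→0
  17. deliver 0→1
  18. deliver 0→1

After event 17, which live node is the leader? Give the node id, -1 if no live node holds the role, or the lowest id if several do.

2

[1] timeout(3) → N3(cand t1 [-])
[2] deliver 3→0 → N0(foll t1 [-])
[3] deliver 0→3 → ∅
[4] deliver 3→2 → N2(foll t1 [-])
[5] deliver 2→3 → N3(lead t1 [-])
[6] propose(3,'w') → N3(lead t1 [w])
[7] deliver 3→2 → N2(foll t1 [w])
[8] deliver 2→3 → ∅
[9] deliver 3→0 → N0(foll t1 [w])
[10] deliver 0→3 → ∅
[11] timeout(2) → N2(cand t2 [w])
[12] deliver 2→0 → N0(foll t2 [w])
[13] deliver 0→2 → ∅
[14] deliver 2→3 → N3(foll t2 [w])
[15] deliver 3→2 → N2(lead t2 [w])
[16] deliver 3→0 → ∅
[17] deliver 0→1 → ∅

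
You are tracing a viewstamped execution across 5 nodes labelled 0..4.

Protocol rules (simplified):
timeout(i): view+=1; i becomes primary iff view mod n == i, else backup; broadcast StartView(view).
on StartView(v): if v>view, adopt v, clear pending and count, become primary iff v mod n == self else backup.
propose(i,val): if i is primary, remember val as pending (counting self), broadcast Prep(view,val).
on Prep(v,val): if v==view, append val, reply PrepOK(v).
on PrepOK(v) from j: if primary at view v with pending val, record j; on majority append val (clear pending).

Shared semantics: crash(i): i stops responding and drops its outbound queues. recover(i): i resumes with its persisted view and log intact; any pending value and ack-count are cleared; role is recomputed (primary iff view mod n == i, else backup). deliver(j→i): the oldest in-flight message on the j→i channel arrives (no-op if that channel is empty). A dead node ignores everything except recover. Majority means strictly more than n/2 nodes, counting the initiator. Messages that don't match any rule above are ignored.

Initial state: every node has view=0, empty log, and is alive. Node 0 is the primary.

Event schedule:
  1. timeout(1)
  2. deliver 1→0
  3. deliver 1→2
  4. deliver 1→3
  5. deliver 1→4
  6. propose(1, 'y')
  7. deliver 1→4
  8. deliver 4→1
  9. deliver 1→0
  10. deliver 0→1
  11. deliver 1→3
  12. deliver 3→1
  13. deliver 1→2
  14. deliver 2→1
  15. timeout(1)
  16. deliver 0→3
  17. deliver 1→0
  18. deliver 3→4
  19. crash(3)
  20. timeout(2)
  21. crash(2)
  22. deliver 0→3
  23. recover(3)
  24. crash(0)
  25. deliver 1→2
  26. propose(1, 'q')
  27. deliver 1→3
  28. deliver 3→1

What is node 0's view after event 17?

[1] timeout(1) → N1(prim v1 [-])
[2] deliver 1→0 → N0(back v1 [-])
[3] deliver 1→2 → N2(back v1 [-])
[4] deliver 1→3 → N3(back v1 [-])
[5] deliver 1→4 → N4(back v1 [-])
[6] propose(1,'y') → ∅
[7] deliver 1→4 → N4(back v1 [y])
[8] deliver 4→1 → ∅
[9] deliver 1→0 → N0(back v1 [y])
[10] deliver 0→1 → N1(prim v1 [y])
[11] deliver 1→3 → N3(back v1 [y])
[12] deliver 3→1 → ∅
[13] deliver 1→2 → N2(back v1 [y])
[14] deliver 2→1 → ∅
[15] timeout(1) → N1(back v2 [y])
[16] deliver 0→3 → ∅
[17] deliver 1→0 → N0(back v2 [y])

2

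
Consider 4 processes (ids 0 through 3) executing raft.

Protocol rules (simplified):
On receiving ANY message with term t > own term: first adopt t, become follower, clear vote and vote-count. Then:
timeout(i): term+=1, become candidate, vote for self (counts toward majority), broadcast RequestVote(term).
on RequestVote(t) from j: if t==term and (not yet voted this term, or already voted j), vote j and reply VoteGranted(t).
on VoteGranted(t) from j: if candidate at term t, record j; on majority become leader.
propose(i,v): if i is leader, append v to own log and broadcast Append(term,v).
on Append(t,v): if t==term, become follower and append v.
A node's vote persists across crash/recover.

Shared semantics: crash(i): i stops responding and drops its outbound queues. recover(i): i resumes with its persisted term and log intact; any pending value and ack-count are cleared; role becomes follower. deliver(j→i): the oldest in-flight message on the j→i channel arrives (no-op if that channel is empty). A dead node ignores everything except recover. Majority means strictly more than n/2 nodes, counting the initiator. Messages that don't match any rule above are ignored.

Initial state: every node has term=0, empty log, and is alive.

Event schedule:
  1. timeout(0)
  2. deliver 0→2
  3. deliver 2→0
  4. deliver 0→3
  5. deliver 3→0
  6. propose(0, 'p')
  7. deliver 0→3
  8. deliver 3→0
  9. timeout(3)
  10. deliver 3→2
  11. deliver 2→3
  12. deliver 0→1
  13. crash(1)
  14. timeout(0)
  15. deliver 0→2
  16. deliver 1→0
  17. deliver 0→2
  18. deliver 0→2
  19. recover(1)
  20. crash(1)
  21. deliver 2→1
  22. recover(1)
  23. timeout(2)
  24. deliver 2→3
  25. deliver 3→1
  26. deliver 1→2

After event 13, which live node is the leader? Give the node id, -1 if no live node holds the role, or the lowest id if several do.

after 1 — timeout(0): n0:cand/t1/[-]
after 2 — deliver 0→2: n2:foll/t1/[-]
after 3 — deliver 2→0: ·
after 4 — deliver 0→3: n3:foll/t1/[-]
after 5 — deliver 3→0: n0:lead/t1/[-]
after 6 — propose(0,'p'): n0:lead/t1/[p]
after 7 — deliver 0→3: n3:foll/t1/[p]
after 8 — deliver 3→0: ·
after 9 — timeout(3): n3:cand/t2/[p]
after 10 — deliver 3→2: n2:foll/t2/[-]
after 11 — deliver 2→3: ·
after 12 — deliver 0→1: n1:foll/t1/[-]
after 13 — crash(1): n1:✗foll/t1/[-]

0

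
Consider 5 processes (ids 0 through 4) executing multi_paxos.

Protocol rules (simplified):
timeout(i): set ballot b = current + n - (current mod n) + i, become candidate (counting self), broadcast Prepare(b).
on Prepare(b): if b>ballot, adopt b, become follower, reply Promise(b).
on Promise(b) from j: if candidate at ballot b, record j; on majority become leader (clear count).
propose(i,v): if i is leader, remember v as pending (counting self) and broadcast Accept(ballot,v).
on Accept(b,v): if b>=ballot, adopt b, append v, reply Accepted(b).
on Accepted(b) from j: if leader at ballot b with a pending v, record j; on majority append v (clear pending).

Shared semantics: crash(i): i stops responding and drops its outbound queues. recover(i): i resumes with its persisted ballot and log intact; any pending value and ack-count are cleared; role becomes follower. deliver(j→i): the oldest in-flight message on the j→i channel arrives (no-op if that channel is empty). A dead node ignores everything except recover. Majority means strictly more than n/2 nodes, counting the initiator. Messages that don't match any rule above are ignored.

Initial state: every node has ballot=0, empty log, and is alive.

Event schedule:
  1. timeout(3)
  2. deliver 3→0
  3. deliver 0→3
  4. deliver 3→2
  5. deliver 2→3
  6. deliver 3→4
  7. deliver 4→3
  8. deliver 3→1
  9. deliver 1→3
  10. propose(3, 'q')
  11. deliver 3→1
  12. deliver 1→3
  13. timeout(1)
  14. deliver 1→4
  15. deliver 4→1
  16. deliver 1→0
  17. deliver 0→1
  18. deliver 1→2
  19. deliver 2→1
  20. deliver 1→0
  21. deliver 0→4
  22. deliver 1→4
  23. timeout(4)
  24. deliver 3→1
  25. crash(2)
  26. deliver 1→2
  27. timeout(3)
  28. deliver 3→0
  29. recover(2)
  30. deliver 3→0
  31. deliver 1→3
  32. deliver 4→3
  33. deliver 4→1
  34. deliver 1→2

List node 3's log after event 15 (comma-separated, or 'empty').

1. timeout(3):  <3:cand b8 ->
2. deliver 3→0:  <0:foll b8 ->
3. deliver 0→3:  nop
4. deliver 3→2:  <2:foll b8 ->
5. deliver 2→3:  <3:lead b8 ->
6. deliver 3→4:  <4:foll b8 ->
7. deliver 4→3:  nop
8. deliver 3→1:  <1:foll b8 ->
9. deliver 1→3:  nop
10. propose(3,'q'):  nop
11. deliver 3→1:  <1:foll b8 q>
12. deliver 1→3:  nop
13. timeout(1):  <1:cand b11 q>
14. deliver 1→4:  <4:foll b11 ->
15. deliver 4→1:  nop

empty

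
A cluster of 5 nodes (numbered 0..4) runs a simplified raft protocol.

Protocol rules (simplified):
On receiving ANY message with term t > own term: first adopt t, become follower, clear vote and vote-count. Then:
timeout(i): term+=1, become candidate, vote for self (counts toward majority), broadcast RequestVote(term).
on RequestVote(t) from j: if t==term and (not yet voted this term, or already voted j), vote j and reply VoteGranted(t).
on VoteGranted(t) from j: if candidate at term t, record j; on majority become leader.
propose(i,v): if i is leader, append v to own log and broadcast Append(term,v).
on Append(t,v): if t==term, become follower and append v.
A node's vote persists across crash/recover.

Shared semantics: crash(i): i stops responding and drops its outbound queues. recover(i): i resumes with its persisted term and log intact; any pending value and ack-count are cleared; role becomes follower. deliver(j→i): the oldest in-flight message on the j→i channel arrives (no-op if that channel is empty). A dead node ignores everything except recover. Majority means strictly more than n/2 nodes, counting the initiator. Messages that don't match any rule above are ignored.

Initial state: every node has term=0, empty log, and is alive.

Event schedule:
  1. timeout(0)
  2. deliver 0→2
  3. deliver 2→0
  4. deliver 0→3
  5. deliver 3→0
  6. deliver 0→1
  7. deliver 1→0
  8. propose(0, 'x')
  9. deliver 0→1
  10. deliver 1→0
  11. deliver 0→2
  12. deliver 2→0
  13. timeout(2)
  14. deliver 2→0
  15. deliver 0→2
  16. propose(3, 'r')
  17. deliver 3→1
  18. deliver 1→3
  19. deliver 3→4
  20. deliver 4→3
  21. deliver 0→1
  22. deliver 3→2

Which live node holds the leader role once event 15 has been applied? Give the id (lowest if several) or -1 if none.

[1] timeout(0) → N0(cand t1 [-])
[2] deliver 0→2 → N2(foll t1 [-])
[3] deliver 2→0 → ∅
[4] deliver 0→3 → N3(foll t1 [-])
[5] deliver 3→0 → N0(lead t1 [-])
[6] deliver 0→1 → N1(foll t1 [-])
[7] deliver 1→0 → ∅
[8] propose(0,'x') → N0(lead t1 [x])
[9] deliver 0→1 → N1(foll t1 [x])
[10] deliver 1→0 → ∅
[11] deliver 0→2 → N2(foll t1 [x])
[12] deliver 2→0 → ∅
[13] timeout(2) → N2(cand t2 [x])
[14] deliver 2→0 → N0(foll t2 [x])
[15] deliver 0→2 → ∅

-1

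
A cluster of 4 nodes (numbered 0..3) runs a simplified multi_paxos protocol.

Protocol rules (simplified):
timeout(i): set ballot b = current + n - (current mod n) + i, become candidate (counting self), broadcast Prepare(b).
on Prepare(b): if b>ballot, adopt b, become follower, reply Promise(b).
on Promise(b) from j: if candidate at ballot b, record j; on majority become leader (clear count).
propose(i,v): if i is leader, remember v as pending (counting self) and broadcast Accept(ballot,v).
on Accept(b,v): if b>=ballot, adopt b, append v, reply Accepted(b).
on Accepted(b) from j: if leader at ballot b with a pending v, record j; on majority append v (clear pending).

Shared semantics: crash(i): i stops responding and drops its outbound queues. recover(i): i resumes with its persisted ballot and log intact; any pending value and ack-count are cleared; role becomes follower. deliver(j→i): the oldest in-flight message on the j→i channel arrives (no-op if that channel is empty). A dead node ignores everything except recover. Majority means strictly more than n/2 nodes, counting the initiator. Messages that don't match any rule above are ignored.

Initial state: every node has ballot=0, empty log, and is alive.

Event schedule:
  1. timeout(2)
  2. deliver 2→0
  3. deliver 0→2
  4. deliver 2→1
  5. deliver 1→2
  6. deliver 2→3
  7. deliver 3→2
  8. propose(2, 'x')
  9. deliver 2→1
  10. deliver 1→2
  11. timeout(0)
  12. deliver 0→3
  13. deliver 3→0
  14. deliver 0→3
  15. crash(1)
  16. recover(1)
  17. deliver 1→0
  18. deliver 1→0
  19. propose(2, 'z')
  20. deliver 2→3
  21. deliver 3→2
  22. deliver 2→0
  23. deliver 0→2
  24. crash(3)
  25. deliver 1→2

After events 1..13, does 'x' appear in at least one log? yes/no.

[1] timeout(2) → N2(cand b6 [-])
[2] deliver 2→0 → N0(foll b6 [-])
[3] deliver 0→2 → ∅
[4] deliver 2→1 → N1(foll b6 [-])
[5] deliver 1→2 → N2(lead b6 [-])
[6] deliver 2→3 → N3(foll b6 [-])
[7] deliver 3→2 → ∅
[8] propose(2,'x') → ∅
[9] deliver 2→1 → N1(foll b6 [x])
[10] deliver 1→2 → ∅
[11] timeout(0) → N0(cand b8 [-])
[12] deliver 0→3 → N3(foll b8 [-])
[13] deliver 3→0 → ∅

yes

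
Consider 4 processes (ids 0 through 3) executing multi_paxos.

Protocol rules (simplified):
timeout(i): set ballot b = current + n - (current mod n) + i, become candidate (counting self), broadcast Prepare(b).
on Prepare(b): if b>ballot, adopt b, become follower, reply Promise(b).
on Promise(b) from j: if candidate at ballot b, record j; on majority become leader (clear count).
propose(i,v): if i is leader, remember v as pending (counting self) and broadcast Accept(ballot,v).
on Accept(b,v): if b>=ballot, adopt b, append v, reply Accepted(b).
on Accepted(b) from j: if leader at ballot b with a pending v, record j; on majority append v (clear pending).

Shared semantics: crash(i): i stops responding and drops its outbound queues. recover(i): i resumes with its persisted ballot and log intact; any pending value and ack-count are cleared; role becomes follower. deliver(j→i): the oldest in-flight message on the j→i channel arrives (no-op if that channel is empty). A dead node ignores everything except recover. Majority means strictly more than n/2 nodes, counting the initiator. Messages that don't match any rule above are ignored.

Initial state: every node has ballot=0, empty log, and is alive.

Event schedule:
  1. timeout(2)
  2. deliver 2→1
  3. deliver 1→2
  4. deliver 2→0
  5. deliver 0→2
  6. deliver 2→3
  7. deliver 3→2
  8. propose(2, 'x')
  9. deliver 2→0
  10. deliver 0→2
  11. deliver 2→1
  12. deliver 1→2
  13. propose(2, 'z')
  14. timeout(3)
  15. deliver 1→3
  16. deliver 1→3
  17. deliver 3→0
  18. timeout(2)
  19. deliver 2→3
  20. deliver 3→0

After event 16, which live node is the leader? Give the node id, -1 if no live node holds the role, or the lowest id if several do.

1. timeout(2):  <2:cand b6 ->
2. deliver 2→1:  <1:foll b6 ->
3. deliver 1→2:  nop
4. deliver 2→0:  <0:foll b6 ->
5. deliver 0→2:  <2:lead b6 ->
6. deliver 2→3:  <3:foll b6 ->
7. deliver 3→2:  nop
8. propose(2,'x'):  nop
9. deliver 2→0:  <0:foll b6 x>
10. deliver 0→2:  nop
11. deliver 2→1:  <1:foll b6 x>
12. deliver 1→2:  <2:lead b6 x>
13. propose(2,'z'):  nop
14. timeout(3):  <3:cand b11 ->
15. deliver 1→3:  nop
16. deliver 1→3:  nop

2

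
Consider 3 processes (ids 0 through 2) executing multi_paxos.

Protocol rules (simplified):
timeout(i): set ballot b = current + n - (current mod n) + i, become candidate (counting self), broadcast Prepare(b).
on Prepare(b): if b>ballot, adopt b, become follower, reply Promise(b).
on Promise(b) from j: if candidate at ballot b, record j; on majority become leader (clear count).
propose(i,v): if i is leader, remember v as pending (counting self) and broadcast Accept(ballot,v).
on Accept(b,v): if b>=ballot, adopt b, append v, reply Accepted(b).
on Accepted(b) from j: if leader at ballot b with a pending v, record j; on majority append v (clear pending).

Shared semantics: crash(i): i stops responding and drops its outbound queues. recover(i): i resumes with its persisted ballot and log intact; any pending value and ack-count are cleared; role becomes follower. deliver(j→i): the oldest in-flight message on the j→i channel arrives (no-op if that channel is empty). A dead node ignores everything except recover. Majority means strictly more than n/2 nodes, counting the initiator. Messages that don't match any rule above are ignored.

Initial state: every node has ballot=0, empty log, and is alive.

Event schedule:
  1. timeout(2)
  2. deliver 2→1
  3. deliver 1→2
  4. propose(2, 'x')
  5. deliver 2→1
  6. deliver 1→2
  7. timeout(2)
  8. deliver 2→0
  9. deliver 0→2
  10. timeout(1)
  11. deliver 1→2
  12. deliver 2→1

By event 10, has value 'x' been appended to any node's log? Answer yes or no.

yes

after 1 — timeout(2): n2:cand/b5/[-]
after 2 — deliver 2→1: n1:foll/b5/[-]
after 3 — deliver 1→2: n2:lead/b5/[-]
after 4 — propose(2,'x'): ·
after 5 — deliver 2→1: n1:foll/b5/[x]
after 6 — deliver 1→2: n2:lead/b5/[x]
after 7 — timeout(2): n2:cand/b8/[x]
after 8 — deliver 2→0: n0:foll/b5/[-]
after 9 — deliver 0→2: ·
after 10 — timeout(1): n1:cand/b7/[x]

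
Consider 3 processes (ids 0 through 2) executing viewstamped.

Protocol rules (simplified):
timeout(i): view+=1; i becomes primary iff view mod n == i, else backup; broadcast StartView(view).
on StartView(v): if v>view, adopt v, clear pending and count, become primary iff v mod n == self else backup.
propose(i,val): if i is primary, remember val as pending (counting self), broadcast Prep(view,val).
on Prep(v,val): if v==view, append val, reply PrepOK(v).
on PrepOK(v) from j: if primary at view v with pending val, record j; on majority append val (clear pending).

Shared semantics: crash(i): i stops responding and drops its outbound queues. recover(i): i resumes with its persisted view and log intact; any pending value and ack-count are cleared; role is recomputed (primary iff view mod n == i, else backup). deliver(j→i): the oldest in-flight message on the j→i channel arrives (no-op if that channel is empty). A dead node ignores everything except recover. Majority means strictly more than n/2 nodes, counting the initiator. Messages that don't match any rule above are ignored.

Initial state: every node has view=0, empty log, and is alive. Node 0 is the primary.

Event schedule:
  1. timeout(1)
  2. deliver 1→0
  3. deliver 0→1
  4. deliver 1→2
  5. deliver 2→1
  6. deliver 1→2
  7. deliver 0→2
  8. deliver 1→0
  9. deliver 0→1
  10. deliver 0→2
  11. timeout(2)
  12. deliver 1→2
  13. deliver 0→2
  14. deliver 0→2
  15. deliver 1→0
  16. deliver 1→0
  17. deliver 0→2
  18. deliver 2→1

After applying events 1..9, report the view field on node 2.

[1] timeout(1) → N1(prim v1 [-])
[2] deliver 1→0 → N0(back v1 [-])
[3] deliver 0→1 → ∅
[4] deliver 1→2 → N2(back v1 [-])
[5] deliver 2→1 → ∅
[6] deliver 1→2 → ∅
[7] deliver 0→2 → ∅
[8] deliver 1→0 → ∅
[9] deliver 0→1 → ∅

1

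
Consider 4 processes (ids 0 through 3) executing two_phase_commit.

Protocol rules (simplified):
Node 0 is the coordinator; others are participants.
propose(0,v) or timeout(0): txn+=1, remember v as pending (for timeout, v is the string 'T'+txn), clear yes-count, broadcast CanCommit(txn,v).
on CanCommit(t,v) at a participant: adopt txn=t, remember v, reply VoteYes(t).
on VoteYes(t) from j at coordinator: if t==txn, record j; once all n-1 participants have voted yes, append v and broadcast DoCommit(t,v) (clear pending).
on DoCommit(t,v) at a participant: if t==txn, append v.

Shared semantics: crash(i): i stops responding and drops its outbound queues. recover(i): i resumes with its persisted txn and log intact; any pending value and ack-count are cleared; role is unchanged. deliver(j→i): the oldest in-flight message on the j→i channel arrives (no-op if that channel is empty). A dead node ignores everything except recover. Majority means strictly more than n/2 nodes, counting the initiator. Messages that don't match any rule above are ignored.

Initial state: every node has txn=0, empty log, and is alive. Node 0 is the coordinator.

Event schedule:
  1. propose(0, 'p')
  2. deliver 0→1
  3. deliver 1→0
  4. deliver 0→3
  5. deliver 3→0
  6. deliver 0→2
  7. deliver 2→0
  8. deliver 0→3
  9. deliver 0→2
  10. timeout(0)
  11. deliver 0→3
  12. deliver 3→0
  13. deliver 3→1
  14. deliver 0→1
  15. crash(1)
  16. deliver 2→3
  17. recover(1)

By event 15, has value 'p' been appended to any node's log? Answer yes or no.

yes

after 1 — propose(0,'p'): n0:coor/t1/[-]
after 2 — deliver 0→1: n1:part/t1/[-]
after 3 — deliver 1→0: ·
after 4 — deliver 0→3: n3:part/t1/[-]
after 5 — deliver 3→0: ·
after 6 — deliver 0→2: n2:part/t1/[-]
after 7 — deliver 2→0: n0:coor/t1/[p]
after 8 — deliver 0→3: n3:part/t1/[p]
after 9 — deliver 0→2: n2:part/t1/[p]
after 10 — timeout(0): n0:coor/t2/[p]
after 11 — deliver 0→3: n3:part/t2/[p]
after 12 — deliver 3→0: ·
after 13 — deliver 3→1: ·
after 14 — deliver 0→1: n1:part/t1/[p]
after 15 — crash(1): n1:✗part/t1/[p]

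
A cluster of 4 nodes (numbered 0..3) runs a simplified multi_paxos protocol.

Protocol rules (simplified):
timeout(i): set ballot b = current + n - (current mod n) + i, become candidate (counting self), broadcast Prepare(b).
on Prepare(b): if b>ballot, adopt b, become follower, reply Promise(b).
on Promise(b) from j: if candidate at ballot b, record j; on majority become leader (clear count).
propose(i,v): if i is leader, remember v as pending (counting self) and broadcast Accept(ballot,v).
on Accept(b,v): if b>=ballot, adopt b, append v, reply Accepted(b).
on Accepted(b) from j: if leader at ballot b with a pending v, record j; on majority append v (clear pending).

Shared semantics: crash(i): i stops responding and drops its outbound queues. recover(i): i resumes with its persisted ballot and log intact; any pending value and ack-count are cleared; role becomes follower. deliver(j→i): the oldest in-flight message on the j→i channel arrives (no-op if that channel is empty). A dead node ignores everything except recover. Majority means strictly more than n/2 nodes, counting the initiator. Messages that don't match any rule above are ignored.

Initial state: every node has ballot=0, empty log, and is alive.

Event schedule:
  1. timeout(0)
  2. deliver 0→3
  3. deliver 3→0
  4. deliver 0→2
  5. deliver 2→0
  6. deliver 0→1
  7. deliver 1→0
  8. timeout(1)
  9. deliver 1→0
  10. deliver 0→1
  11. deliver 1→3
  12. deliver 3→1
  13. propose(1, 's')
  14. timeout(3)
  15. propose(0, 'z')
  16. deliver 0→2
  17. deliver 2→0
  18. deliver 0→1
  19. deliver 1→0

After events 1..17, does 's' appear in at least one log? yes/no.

no

e1 timeout(0): 0[cand,b=4,-]
e2 deliver 0→3: 3[foll,b=4,-]
e3 deliver 3→0: ·
e4 deliver 0→2: 2[foll,b=4,-]
e5 deliver 2→0: 0[lead,b=4,-]
e6 deliver 0→1: 1[foll,b=4,-]
e7 deliver 1→0: ·
e8 timeout(1): 1[cand,b=9,-]
e9 deliver 1→0: 0[foll,b=9,-]
e10 deliver 0→1: ·
e11 deliver 1→3: 3[foll,b=9,-]
e12 deliver 3→1: 1[lead,b=9,-]
e13 propose(1,'s'): ·
e14 timeout(3): 3[cand,b=15,-]
e15 propose(0,'z'): ·
e16 deliver 0→2: ·
e17 deliver 2→0: ·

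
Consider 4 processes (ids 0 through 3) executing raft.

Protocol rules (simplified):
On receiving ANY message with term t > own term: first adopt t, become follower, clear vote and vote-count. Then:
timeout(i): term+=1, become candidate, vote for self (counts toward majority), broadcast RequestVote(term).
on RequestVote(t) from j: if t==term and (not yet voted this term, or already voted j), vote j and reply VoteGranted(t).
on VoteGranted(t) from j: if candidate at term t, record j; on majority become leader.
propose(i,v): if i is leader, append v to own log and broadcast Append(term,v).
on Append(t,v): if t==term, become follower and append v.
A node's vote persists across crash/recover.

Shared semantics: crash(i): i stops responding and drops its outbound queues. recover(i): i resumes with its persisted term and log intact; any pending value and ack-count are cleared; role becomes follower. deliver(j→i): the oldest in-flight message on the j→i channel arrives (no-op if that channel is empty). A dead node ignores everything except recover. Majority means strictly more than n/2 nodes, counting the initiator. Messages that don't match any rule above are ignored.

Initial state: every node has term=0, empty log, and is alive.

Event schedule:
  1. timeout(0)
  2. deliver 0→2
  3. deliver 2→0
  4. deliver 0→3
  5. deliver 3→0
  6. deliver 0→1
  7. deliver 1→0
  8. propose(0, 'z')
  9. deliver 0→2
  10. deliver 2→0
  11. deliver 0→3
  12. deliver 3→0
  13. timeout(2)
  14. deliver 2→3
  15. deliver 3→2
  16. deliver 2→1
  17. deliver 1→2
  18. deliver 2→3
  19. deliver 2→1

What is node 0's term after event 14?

1

[1] timeout(0) → N0(cand t1 [-])
[2] deliver 0→2 → N2(foll t1 [-])
[3] deliver 2→0 → ∅
[4] deliver 0→3 → N3(foll t1 [-])
[5] deliver 3→0 → N0(lead t1 [-])
[6] deliver 0→1 → N1(foll t1 [-])
[7] deliver 1→0 → ∅
[8] propose(0,'z') → N0(lead t1 [z])
[9] deliver 0→2 → N2(foll t1 [z])
[10] deliver 2→0 → ∅
[11] deliver 0→3 → N3(foll t1 [z])
[12] deliver 3→0 → ∅
[13] timeout(2) → N2(cand t2 [z])
[14] deliver 2→3 → N3(foll t2 [z])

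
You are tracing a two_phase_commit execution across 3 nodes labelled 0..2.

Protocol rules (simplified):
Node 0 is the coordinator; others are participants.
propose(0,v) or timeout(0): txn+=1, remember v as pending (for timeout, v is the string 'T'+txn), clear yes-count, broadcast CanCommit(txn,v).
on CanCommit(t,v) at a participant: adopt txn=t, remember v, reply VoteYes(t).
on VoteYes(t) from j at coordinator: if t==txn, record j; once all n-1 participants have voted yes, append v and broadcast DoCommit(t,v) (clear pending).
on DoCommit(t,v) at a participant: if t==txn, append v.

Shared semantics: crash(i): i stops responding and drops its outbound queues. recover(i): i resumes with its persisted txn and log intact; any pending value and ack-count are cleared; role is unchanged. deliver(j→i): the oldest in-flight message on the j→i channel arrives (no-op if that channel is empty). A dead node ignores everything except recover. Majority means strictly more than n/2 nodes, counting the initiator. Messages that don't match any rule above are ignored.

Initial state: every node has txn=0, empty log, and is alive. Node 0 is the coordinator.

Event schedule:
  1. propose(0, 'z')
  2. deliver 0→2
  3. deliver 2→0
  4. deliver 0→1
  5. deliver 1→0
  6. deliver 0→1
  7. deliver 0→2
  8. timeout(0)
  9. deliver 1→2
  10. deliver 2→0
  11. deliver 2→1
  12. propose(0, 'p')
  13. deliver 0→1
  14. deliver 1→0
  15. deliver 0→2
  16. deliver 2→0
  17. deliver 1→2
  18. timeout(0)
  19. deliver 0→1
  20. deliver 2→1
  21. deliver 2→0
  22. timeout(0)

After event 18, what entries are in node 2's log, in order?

after 1 — propose(0,'z'): n0:coor/t1/[-]
after 2 — deliver 0→2: n2:part/t1/[-]
after 3 — deliver 2→0: ·
after 4 — deliver 0→1: n1:part/t1/[-]
after 5 — deliver 1→0: n0:coor/t1/[z]
after 6 — deliver 0→1: n1:part/t1/[z]
after 7 — deliver 0→2: n2:part/t1/[z]
after 8 — timeout(0): n0:coor/t2/[z]
after 9 — deliver 1→2: ·
after 10 — deliver 2→0: ·
after 11 — deliver 2→1: ·
after 12 — propose(0,'p'): n0:coor/t3/[z]
after 13 — deliver 0→1: n1:part/t2/[z]
after 14 — deliver 1→0: ·
after 15 — deliver 0→2: n2:part/t2/[z]
after 16 — deliver 2→0: ·
after 17 — deliver 1→2: ·
after 18 — timeout(0): n0:coor/t4/[z]

z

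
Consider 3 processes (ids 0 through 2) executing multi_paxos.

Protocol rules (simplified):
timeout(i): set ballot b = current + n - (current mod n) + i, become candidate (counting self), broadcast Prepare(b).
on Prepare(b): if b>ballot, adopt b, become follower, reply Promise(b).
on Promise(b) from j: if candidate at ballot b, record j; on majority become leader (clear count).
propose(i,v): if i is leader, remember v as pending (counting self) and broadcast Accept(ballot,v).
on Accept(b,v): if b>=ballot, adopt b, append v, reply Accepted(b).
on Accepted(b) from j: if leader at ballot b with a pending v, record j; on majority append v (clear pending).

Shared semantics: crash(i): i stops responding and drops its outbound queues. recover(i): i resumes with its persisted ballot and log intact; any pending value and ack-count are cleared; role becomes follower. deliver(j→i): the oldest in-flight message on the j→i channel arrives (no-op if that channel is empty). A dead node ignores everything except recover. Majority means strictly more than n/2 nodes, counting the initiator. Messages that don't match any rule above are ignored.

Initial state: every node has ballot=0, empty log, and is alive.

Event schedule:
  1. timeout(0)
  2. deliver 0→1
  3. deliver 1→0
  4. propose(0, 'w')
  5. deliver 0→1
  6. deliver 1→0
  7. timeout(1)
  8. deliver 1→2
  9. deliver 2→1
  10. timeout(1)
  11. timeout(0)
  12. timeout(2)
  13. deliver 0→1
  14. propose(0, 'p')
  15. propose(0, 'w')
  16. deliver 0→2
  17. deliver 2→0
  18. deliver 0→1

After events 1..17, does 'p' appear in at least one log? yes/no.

no

after 1 — timeout(0): n0:cand/b3/[-]
after 2 — deliver 0→1: n1:foll/b3/[-]
after 3 — deliver 1→0: n0:lead/b3/[-]
after 4 — propose(0,'w'): ·
after 5 — deliver 0→1: n1:foll/b3/[w]
after 6 — deliver 1→0: n0:lead/b3/[w]
after 7 — timeout(1): n1:cand/b7/[w]
after 8 — deliver 1→2: n2:foll/b7/[-]
after 9 — deliver 2→1: n1:lead/b7/[w]
after 10 — timeout(1): n1:cand/b10/[w]
after 11 — timeout(0): n0:cand/b6/[w]
after 12 — timeout(2): n2:cand/b11/[-]
after 13 — deliver 0→1: ·
after 14 — propose(0,'p'): ·
after 15 — propose(0,'w'): ·
after 16 — deliver 0→2: ·
after 17 — deliver 2→0: n0:foll/b11/[w]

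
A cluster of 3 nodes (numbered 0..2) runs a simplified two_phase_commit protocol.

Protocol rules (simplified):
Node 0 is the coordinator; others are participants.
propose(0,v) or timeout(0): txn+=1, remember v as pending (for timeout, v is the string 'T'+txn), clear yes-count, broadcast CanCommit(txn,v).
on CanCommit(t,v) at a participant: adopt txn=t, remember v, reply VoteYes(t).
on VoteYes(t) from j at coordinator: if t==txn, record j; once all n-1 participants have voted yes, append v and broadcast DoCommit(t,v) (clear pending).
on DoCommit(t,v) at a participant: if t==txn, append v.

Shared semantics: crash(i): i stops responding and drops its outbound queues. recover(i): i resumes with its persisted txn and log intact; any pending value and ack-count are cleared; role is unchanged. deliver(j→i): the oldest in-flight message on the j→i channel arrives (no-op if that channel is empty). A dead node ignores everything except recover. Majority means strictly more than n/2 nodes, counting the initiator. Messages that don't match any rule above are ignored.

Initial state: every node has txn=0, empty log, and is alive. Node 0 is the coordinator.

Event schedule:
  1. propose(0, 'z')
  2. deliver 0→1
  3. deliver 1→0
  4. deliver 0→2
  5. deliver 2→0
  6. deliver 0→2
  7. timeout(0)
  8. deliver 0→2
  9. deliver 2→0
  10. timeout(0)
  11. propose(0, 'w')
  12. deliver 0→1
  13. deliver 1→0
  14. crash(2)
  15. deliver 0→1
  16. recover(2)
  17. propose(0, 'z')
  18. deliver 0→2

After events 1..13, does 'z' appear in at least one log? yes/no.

yes

e1 propose(0,'z'): 0[coor,t=1,-]
e2 deliver 0→1: 1[part,t=1,-]
e3 deliver 1→0: ·
e4 deliver 0→2: 2[part,t=1,-]
e5 deliver 2→0: 0[coor,t=1,z]
e6 deliver 0→2: 2[part,t=1,z]
e7 timeout(0): 0[coor,t=2,z]
e8 deliver 0→2: 2[part,t=2,z]
e9 deliver 2→0: ·
e10 timeout(0): 0[coor,t=3,z]
e11 propose(0,'w'): 0[coor,t=4,z]
e12 deliver 0→1: 1[part,t=1,z]
e13 deliver 1→0: ·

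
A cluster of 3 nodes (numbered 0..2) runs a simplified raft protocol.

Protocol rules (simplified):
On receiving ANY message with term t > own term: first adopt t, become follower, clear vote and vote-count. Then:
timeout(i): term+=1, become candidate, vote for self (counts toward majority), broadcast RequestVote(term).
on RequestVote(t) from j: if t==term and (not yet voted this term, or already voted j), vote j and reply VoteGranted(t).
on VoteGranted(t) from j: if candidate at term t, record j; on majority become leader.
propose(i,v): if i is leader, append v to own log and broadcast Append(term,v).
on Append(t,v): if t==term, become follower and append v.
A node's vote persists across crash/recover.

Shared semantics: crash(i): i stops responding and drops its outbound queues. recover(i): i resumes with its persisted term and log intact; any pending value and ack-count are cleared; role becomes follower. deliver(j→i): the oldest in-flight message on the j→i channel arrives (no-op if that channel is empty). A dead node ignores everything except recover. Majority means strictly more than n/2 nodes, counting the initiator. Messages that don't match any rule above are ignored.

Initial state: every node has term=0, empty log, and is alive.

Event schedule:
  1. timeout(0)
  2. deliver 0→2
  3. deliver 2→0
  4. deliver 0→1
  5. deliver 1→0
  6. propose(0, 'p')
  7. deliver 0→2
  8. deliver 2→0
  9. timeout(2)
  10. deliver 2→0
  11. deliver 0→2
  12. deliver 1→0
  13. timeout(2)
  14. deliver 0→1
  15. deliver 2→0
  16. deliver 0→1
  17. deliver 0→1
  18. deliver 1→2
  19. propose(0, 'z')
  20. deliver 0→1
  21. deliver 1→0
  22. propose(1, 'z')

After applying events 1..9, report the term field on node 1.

[1] timeout(0) → N0(cand t1 [-])
[2] deliver 0→2 → N2(foll t1 [-])
[3] deliver 2→0 → N0(lead t1 [-])
[4] deliver 0→1 → N1(foll t1 [-])
[5] deliver 1→0 → ∅
[6] propose(0,'p') → N0(lead t1 [p])
[7] deliver 0→2 → N2(foll t1 [p])
[8] deliver 2→0 → ∅
[9] timeout(2) → N2(cand t2 [p])

1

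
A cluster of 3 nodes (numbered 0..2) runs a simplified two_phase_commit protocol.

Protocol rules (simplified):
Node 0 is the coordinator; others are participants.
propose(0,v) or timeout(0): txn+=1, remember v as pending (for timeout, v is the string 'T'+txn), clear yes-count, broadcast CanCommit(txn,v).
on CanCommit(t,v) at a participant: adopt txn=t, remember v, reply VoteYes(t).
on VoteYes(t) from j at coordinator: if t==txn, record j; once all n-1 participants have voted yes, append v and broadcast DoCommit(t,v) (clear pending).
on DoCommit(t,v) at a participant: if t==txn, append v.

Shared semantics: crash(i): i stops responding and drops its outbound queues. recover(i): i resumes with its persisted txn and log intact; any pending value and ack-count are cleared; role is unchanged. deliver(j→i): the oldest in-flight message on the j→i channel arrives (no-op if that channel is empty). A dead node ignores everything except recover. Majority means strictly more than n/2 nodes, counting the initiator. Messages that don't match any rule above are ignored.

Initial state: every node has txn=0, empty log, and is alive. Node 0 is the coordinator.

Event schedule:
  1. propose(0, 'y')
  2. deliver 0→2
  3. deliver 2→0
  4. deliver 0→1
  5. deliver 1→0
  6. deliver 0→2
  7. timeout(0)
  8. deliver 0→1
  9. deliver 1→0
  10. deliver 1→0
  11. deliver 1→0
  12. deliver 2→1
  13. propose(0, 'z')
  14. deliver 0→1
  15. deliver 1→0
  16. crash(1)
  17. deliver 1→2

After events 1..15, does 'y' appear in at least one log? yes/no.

yes

step 1 propose(0,'y'): 0={coor,t=1,log=-}
step 2 deliver 0→2: 2={part,t=1,log=-}
step 3 deliver 2→0: —
step 4 deliver 0→1: 1={part,t=1,log=-}
step 5 deliver 1→0: 0={coor,t=1,log=y}
step 6 deliver 0→2: 2={part,t=1,log=y}
step 7 timeout(0): 0={coor,t=2,log=y}
step 8 deliver 0→1: 1={part,t=1,log=y}
step 9 deliver 1→0: —
step 10 deliver 1→0: —
step 11 deliver 1→0: —
step 12 deliver 2→1: —
step 13 propose(0,'z'): 0={coor,t=3,log=y}
step 14 deliver 0→1: 1={part,t=2,log=y}
step 15 deliver 1→0: —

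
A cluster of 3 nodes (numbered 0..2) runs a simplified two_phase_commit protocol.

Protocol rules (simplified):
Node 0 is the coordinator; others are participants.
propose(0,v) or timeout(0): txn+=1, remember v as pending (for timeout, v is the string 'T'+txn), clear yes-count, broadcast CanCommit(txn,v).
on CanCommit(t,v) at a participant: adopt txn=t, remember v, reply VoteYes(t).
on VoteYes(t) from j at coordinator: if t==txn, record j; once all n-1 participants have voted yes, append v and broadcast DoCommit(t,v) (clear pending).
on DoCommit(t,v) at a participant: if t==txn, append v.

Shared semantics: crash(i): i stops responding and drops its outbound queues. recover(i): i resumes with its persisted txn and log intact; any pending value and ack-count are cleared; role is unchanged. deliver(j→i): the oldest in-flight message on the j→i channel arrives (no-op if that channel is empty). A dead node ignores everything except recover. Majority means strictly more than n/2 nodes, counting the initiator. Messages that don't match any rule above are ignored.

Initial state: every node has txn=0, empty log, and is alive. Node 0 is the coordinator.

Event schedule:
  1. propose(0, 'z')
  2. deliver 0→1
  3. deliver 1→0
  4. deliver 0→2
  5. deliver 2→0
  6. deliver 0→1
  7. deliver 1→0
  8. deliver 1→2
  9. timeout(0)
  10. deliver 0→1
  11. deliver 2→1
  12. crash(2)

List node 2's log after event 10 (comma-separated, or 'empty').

[1] propose(0,'z') → N0(coor t1 [-])
[2] deliver 0→1 → N1(part t1 [-])
[3] deliver 1→0 → ∅
[4] deliver 0→2 → N2(part t1 [-])
[5] deliver 2→0 → N0(coor t1 [z])
[6] deliver 0→1 → N1(part t1 [z])
[7] deliver 1→0 → ∅
[8] deliver 1→2 → ∅
[9] timeout(0) → N0(coor t2 [z])
[10] deliver 0→1 → N1(part t2 [z])

empty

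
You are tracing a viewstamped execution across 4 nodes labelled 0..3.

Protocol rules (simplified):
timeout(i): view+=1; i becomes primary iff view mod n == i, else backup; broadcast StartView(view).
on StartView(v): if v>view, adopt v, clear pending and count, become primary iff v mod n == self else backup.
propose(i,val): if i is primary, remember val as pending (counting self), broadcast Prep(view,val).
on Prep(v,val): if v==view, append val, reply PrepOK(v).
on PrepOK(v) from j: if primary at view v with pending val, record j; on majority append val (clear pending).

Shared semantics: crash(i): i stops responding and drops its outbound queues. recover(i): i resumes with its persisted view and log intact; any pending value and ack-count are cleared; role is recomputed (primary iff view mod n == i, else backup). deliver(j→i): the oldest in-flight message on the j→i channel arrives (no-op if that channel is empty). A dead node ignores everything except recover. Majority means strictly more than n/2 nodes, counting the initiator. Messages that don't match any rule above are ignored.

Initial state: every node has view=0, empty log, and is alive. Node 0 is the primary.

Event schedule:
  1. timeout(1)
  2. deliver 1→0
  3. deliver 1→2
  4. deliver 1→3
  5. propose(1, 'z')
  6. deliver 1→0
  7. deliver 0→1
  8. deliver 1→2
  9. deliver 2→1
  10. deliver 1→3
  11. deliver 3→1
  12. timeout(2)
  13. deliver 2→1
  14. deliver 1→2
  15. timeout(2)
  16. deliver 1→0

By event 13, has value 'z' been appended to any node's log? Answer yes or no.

e1 timeout(1): 1[prim,v=1,-]
e2 deliver 1→0: 0[back,v=1,-]
e3 deliver 1→2: 2[back,v=1,-]
e4 deliver 1→3: 3[back,v=1,-]
e5 propose(1,'z'): ·
e6 deliver 1→0: 0[back,v=1,z]
e7 deliver 0→1: ·
e8 deliver 1→2: 2[back,v=1,z]
e9 deliver 2→1: 1[prim,v=1,z]
e10 deliver 1→3: 3[back,v=1,z]
e11 deliver 3→1: ·
e12 timeout(2): 2[prim,v=2,z]
e13 deliver 2→1: 1[back,v=2,z]

yes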